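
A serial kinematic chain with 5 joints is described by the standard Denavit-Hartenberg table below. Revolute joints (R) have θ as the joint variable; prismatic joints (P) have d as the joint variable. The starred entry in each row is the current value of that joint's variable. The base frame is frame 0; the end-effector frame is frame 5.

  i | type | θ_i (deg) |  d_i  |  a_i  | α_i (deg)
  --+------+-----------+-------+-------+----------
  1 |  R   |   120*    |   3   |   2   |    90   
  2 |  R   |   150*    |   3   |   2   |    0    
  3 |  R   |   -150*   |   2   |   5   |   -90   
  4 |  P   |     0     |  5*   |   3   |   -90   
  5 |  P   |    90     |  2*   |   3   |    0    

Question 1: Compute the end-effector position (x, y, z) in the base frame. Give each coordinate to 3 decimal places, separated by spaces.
-1.536 8.660 6.000

after link 1: o_1 = (-1.0000, 1.7321, 3.0000)
after link 2: o_2 = (2.4641, 1.7321, 4.0000)
after link 3: o_3 = (1.6962, 7.0622, 4.0000)
after link 4: o_4 = (0.1962, 9.6603, 9.0000)
after link 5: o_5 = (-1.5359, 8.6603, 6.0000)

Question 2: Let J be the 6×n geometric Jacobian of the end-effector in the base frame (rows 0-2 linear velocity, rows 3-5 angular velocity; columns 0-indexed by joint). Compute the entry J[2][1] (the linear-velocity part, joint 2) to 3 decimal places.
6.268

axis z_1 = (0.8660,0.5000,0.0000); lever o_n−o_1 = (-0.5359,6.9282,3.0000)
cross product → J_v[:, 1] = (1.5000,-2.5981,6.2679)
J_ω[:, 1] = z_1
entry J[2][1] = 6.2679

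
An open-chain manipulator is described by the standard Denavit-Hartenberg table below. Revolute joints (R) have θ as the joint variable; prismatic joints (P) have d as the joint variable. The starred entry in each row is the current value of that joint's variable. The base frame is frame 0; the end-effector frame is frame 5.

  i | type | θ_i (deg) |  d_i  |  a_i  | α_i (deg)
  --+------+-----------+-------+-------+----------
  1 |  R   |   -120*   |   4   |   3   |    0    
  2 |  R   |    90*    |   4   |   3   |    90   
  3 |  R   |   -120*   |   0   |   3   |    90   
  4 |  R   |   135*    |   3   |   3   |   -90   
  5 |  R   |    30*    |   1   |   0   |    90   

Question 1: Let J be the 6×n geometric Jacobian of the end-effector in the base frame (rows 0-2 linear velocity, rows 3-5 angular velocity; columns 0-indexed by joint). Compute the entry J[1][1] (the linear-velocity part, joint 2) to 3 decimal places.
axis z_1 = (0.0000,0.0000,1.0000); lever o_n−o_1 = (-0.4333,-1.3828,5.3514)
cross product → J_v[:, 1] = (1.3828,-0.4333,0.0000)
J_ω[:, 1] = z_1
entry J[1][1] = -0.4333

-0.433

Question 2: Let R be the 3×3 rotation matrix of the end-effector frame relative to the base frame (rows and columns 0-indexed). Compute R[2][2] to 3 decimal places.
0.739

End-effector z-axis (col 2 of R) = (-0.6732,-0.0196,0.7392)
R[2][2] = 0.7392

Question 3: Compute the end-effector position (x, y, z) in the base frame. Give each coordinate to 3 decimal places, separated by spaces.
after link 1: o_1 = (-1.5000, -2.5981, 4.0000)
after link 2: o_2 = (1.0981, -4.0981, 8.0000)
after link 3: o_3 = (-0.2010, -3.3481, 5.4019)
after link 4: o_4 = (-2.5931, -4.4165, 8.7390)
after link 5: o_5 = (-1.9333, -3.9809, 9.3514)

-1.933 -3.981 9.351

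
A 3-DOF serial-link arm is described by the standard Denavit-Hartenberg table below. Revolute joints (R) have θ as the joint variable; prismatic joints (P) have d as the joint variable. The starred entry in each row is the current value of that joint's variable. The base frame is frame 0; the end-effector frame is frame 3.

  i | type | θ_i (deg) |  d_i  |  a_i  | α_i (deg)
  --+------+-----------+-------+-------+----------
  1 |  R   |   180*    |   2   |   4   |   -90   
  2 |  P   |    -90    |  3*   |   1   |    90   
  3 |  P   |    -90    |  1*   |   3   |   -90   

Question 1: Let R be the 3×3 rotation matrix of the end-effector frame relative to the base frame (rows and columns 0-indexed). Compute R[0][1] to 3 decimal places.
End-effector y-axis (col 1 of R) = (-1.0000,0.0000,0.0000)
R[0][1] = -1.0000

-1.000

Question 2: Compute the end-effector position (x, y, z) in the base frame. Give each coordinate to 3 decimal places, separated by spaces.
-3.000 0.000 3.000

after link 1: o_1 = (-4.0000, 0.0000, 2.0000)
after link 2: o_2 = (-4.0000, -3.0000, 3.0000)
after link 3: o_3 = (-3.0000, 0.0000, 3.0000)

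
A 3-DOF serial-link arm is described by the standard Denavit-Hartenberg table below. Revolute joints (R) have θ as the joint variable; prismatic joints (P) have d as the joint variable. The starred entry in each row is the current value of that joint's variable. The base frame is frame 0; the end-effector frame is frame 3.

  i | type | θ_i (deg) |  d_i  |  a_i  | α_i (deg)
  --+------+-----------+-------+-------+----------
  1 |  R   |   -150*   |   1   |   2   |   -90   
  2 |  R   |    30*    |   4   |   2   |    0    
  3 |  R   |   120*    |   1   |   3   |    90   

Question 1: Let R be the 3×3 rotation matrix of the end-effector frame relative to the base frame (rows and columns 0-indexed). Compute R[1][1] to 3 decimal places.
End-effector y-axis (col 1 of R) = (0.5000,-0.8660,0.0000)
R[1][1] = -0.8660

-0.866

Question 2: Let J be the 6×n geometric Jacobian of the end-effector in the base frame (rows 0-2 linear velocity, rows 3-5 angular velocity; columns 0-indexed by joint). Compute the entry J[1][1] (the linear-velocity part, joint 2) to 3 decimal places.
1.250

axis z_1 = (0.5000,-0.8660,0.0000); lever o_n−o_1 = (3.2500,-3.8971,-2.5000)
cross product → J_v[:, 1] = (2.1651,1.2500,0.8660)
J_ω[:, 1] = z_1
entry J[1][1] = 1.2500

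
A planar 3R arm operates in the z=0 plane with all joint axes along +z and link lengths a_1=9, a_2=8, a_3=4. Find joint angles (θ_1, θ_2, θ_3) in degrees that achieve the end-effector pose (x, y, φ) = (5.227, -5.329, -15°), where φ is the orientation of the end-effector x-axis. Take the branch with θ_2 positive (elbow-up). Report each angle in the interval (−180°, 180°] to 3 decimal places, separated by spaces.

-135.003 149.998 -29.995

wrist centre = target − a_3·(cos φ, sin φ) = (1.3633, -4.2937)
cos θ_2 = (20.2946−9²−8²)/(2·9·8) = -0.8660; θ_2 = 149.9982° (elbow-up)
β = atan2(-4.2937,1.3633) = -72.3849°; ψ = atan2(4.0002,2.0719) = 62.6180°
θ_1 = β − ψ = -135.0029°
θ_3 = φ − θ_1 − θ_2 = -29.9953° (wrapped to (-180°,180°])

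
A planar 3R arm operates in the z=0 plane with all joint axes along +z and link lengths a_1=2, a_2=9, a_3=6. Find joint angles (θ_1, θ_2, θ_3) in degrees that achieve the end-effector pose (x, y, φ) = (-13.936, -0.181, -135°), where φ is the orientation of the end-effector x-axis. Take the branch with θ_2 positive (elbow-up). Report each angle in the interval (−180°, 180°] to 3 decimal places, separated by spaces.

wrist centre = target − a_3·(cos φ, sin φ) = (-9.6934, 4.0616)
cos θ_2 = (110.4581−2²−9²)/(2·2·9) = 0.7072; θ_2 = 44.9948° (elbow-up)
β = atan2(4.0616,-9.6934) = 157.2657°; ψ = atan2(6.3634,8.3645) = 37.2624°
θ_1 = β − ψ = 120.0033°
θ_3 = φ − θ_1 − θ_2 = 60.0018° (wrapped to (-180°,180°])

120.003 44.995 60.002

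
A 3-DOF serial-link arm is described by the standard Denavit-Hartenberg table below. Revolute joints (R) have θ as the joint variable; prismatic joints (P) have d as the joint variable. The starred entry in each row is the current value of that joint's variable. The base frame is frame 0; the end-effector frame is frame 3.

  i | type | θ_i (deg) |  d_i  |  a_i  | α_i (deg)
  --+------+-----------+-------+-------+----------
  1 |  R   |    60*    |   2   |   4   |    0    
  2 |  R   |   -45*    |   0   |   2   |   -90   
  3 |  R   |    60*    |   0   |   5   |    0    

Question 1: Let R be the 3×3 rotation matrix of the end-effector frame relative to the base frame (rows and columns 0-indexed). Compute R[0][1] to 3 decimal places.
-0.837

End-effector y-axis (col 1 of R) = (-0.8365,-0.2241,-0.5000)
R[0][1] = -0.8365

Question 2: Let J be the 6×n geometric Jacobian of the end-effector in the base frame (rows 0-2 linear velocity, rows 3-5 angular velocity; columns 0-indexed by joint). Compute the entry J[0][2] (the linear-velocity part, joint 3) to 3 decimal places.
axis z_2 = (-0.2588,0.9659,0.0000); lever o_n−o_2 = (2.4148,0.6470,-4.3301)
cross product → J_v[:, 2] = (-4.1826,-1.1207,-2.5000)
J_ω[:, 2] = z_2
entry J[0][2] = -4.1826

-4.183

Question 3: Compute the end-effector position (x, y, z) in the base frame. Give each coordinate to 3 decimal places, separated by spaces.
after link 1: o_1 = (2.0000, 3.4641, 2.0000)
after link 2: o_2 = (3.9319, 3.9817, 2.0000)
after link 3: o_3 = (6.3467, 4.6288, -2.3301)

6.347 4.629 -2.330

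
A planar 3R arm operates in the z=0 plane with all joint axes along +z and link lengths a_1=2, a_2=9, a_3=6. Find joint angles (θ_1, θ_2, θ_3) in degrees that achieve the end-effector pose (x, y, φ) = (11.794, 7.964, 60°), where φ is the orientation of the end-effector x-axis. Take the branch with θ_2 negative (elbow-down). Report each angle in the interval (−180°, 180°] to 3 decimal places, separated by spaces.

94.949 -90.007 55.058

wrist centre = target − a_3·(cos φ, sin φ) = (8.7940, 2.7678)
cos θ_2 = (84.9954−2²−9²)/(2·2·9) = -0.0001; θ_2 = -90.0073° (elbow-down)
β = atan2(2.7678,8.7940) = 17.4710°; ψ = atan2(-9.0000,1.9989) = -77.4781°
θ_1 = β − ψ = 94.9492°
θ_3 = φ − θ_1 − θ_2 = 55.0581° (wrapped to (-180°,180°])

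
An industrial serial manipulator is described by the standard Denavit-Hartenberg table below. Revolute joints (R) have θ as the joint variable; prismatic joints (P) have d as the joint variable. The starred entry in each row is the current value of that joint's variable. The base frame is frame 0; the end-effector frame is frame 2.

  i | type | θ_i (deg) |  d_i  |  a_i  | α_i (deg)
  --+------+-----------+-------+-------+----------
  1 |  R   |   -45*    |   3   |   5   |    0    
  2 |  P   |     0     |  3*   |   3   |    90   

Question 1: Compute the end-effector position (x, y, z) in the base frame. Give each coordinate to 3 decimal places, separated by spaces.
after link 1: o_1 = (3.5355, -3.5355, 3.0000)
after link 2: o_2 = (5.6569, -5.6569, 6.0000)

5.657 -5.657 6.000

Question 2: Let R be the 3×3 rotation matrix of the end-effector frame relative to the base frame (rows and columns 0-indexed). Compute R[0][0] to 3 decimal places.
0.707

End-effector x-axis (col 0 of R) = (0.7071,-0.7071,0.0000)
R[0][0] = 0.7071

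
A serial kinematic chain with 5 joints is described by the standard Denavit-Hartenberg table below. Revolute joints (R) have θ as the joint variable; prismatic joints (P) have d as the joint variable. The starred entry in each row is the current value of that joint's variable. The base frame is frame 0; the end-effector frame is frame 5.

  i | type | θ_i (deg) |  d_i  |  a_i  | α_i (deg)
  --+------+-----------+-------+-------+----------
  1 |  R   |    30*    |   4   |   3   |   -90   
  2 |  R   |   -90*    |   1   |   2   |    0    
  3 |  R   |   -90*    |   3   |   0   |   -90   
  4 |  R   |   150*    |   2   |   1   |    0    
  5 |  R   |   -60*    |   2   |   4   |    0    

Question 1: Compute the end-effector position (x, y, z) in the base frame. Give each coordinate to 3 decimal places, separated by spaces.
3.598 1.500 10.000

after link 1: o_1 = (2.5981, 1.5000, 4.0000)
after link 2: o_2 = (2.0981, 2.3660, 6.0000)
after link 3: o_3 = (0.5981, 4.9641, 6.0000)
after link 4: o_4 = (1.5981, 4.9641, 8.0000)
after link 5: o_5 = (3.5981, 1.5000, 10.0000)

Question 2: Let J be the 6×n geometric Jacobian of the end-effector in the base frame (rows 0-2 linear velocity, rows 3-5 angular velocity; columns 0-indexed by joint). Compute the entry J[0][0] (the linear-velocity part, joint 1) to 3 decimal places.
-1.500

axis z_0 = ẑ; lever o_n−o_0 = (3.5981,1.5000,10.0000)
cross product → J_v[:, 0] = (-1.5000,3.5981,0.0000)
J_ω[:, 0] = z_0
entry J[0][0] = -1.5000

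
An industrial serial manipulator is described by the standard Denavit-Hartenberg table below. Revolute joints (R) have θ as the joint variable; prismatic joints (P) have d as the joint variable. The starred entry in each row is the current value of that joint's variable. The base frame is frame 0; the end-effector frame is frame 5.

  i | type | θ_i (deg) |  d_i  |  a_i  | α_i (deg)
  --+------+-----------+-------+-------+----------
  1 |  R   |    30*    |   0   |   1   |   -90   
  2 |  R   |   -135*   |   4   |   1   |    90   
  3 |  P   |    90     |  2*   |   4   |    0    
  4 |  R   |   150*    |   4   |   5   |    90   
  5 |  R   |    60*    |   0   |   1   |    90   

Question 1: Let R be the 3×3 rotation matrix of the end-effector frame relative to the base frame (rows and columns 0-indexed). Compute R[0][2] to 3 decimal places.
End-effector z-axis (col 2 of R) = (0.9464,-0.3196,0.0474)
R[0][2] = 0.9464

0.946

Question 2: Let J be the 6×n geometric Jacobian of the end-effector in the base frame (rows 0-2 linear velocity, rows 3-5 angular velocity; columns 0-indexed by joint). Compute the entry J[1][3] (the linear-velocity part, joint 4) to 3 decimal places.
-4.066

axis z_3 = (-0.6124,-0.3536,-0.7071); lever o_n−o_3 = (1.0858,-4.8731,-5.3853)
cross product → J_v[:, 3] = (-1.5418,-4.0656,3.3680)
J_ω[:, 3] = z_3
entry J[1][3] = -4.0656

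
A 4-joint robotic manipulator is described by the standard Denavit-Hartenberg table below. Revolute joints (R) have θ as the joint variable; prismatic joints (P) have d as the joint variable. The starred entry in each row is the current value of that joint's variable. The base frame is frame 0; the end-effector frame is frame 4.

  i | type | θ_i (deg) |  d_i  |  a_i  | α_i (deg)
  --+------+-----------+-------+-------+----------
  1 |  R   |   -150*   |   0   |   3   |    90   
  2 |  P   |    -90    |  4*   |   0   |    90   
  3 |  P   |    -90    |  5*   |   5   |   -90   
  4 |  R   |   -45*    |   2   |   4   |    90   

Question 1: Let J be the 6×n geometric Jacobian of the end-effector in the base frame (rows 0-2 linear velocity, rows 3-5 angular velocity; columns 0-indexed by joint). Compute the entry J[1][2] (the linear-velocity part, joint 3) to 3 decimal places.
0.500

prismatic axis z_2 = (0.8660,0.5000,-0.0000)
J_v[:, 2] = z_2; J_ω[:, 2] = (0,0,0)
entry J[1][2] = 0.5000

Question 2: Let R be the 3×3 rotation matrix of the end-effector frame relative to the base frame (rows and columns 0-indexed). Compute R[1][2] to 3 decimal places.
0.966

End-effector z-axis (col 2 of R) = (0.2588,0.9659,0.0000)
R[1][2] = 0.9659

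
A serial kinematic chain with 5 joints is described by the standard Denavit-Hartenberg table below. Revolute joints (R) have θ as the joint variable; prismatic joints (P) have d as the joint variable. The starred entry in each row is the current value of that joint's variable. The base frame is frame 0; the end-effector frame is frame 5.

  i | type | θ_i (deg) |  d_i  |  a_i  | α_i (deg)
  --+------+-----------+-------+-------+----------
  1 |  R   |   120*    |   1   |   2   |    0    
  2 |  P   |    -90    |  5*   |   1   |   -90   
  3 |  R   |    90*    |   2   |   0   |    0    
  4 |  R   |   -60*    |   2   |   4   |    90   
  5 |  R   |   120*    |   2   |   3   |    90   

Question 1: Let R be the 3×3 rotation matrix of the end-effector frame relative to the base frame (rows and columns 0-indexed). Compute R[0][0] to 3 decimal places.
-0.808

End-effector x-axis (col 0 of R) = (-0.8080,0.5335,0.2500)
R[0][0] = -0.8080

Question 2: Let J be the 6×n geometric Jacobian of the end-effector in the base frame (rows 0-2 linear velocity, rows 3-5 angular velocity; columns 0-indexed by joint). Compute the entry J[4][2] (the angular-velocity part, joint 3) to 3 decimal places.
0.866

axis z_2 = (-0.5000,0.8660,0.0000); lever o_n−o_2 = (-0.5580,7.2966,0.4821)
cross product → J_v[:, 2] = (0.4175,0.2410,-3.1651)
J_ω[:, 2] = z_2
entry J[4][2] = 0.8660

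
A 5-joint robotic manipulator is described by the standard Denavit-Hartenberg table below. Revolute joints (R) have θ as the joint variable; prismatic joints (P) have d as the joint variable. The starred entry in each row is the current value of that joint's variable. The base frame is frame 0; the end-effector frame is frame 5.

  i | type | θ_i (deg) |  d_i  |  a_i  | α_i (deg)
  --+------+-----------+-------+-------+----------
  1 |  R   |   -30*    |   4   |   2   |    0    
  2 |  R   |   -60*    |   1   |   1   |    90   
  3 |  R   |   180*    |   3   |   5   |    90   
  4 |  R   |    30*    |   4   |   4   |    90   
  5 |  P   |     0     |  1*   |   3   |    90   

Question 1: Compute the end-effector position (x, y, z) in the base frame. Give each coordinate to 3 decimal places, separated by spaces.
after link 1: o_1 = (1.7321, -1.0000, 4.0000)
after link 2: o_2 = (1.7321, -2.0000, 5.0000)
after link 3: o_3 = (-1.2679, 3.0000, 5.0000)
after link 4: o_4 = (-3.2679, 6.4641, 9.0000)
after link 5: o_5 = (-3.9019, 9.5622, 9.0000)

-3.902 9.562 9.000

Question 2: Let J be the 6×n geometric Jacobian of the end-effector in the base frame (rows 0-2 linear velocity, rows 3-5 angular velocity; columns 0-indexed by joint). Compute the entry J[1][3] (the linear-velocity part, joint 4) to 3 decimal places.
-2.634

axis z_3 = (0.0000,-0.0000,1.0000); lever o_n−o_3 = (-2.6340,6.5622,4.0000)
cross product → J_v[:, 3] = (-6.5622,-2.6340,-0.0000)
J_ω[:, 3] = z_3
entry J[1][3] = -2.6340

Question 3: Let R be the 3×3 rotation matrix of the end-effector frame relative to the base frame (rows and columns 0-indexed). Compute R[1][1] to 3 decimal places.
End-effector y-axis (col 1 of R) = (0.8660,0.5000,0.0000)
R[1][1] = 0.5000

0.500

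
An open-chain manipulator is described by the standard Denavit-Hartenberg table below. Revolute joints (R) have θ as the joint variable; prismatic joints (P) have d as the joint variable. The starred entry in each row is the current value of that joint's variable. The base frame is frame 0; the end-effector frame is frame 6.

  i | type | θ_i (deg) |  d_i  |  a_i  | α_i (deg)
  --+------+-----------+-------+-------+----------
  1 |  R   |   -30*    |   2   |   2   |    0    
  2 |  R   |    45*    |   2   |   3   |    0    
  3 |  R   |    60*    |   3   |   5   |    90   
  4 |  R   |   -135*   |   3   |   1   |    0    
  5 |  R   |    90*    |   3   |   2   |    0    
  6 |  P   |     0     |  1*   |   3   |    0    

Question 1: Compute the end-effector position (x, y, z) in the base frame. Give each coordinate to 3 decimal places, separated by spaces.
13.417 5.526 2.757

after link 1: o_1 = (1.7321, -1.0000, 2.0000)
after link 2: o_2 = (4.6298, -0.2235, 4.0000)
after link 3: o_3 = (5.9239, 4.6061, 7.0000)
after link 4: o_4 = (8.6387, 3.1466, 6.2929)
after link 5: o_5 = (11.9025, 3.7362, 4.8787)
after link 6: o_6 = (13.4175, 5.5264, 2.7574)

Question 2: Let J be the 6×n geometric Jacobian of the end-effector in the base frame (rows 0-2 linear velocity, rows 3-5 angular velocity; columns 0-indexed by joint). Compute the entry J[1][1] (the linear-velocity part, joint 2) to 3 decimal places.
11.685

axis z_1 = (0.0000,0.0000,1.0000); lever o_n−o_1 = (11.6854,6.5264,0.7574)
cross product → J_v[:, 1] = (-6.5264,11.6854,0.0000)
J_ω[:, 1] = z_1
entry J[1][1] = 11.6854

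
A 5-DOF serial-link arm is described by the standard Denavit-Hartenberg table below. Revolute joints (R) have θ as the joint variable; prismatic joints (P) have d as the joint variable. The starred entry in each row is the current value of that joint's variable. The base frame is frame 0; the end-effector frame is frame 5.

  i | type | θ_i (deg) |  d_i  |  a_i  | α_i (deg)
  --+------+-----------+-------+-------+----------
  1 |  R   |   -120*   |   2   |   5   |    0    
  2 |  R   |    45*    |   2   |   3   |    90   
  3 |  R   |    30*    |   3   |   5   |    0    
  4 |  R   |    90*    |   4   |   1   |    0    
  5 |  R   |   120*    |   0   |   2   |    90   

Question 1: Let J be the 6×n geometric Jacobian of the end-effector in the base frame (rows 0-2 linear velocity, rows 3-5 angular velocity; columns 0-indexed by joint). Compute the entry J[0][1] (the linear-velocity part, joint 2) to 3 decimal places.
7.443

axis z_1 = (0.0000,0.0000,1.0000); lever o_n−o_1 = (-5.2525,-7.4432,3.6340)
cross product → J_v[:, 1] = (7.4432,-5.2525,0.0000)
J_ω[:, 1] = z_1
entry J[0][1] = 7.4432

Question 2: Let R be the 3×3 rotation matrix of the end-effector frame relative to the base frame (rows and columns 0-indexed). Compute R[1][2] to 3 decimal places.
0.837

End-effector z-axis (col 2 of R) = (-0.2241,0.8365,0.5000)
R[1][2] = 0.8365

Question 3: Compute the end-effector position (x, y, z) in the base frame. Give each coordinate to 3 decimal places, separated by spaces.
after link 1: o_1 = (-2.5000, -4.3301, 2.0000)
after link 2: o_2 = (-1.7235, -7.2279, 4.0000)
after link 3: o_3 = (-3.5006, -12.1869, 6.5000)
after link 4: o_4 = (-7.4937, -12.7393, 7.3660)
after link 5: o_5 = (-7.7525, -11.7733, 5.6340)

-7.753 -11.773 5.634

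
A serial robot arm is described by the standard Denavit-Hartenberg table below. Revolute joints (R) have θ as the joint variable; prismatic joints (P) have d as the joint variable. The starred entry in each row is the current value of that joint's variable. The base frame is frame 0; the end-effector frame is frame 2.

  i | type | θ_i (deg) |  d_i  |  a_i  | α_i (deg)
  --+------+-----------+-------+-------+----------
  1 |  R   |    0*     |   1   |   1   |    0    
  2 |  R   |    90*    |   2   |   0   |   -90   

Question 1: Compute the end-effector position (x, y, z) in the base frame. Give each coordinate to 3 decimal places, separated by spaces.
after link 1: o_1 = (1.0000, 0.0000, 1.0000)
after link 2: o_2 = (1.0000, 0.0000, 3.0000)

1.000 0.000 3.000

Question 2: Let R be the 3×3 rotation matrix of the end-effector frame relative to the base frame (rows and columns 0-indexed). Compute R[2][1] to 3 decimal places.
-1.000

End-effector y-axis (col 1 of R) = (-0.0000,0.0000,-1.0000)
R[2][1] = -1.0000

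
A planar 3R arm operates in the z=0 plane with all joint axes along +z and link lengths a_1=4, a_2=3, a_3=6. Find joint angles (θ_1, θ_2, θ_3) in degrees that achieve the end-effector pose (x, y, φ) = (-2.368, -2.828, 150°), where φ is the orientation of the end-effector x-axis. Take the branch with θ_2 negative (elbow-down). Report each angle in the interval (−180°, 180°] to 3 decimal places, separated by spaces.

-44.991 -45.022 -119.987

wrist centre = target − a_3·(cos φ, sin φ) = (2.8282, -5.8280)
cos θ_2 = (41.9640−4²−3²)/(2·4·3) = 0.7068; θ_2 = -45.0221° (elbow-down)
β = atan2(-5.8280,2.8282) = -64.1141°; ψ = atan2(-2.1221,6.1205) = -19.1228°
θ_1 = β − ψ = -44.9913°
θ_3 = φ − θ_1 − θ_2 = -119.9866° (wrapped to (-180°,180°])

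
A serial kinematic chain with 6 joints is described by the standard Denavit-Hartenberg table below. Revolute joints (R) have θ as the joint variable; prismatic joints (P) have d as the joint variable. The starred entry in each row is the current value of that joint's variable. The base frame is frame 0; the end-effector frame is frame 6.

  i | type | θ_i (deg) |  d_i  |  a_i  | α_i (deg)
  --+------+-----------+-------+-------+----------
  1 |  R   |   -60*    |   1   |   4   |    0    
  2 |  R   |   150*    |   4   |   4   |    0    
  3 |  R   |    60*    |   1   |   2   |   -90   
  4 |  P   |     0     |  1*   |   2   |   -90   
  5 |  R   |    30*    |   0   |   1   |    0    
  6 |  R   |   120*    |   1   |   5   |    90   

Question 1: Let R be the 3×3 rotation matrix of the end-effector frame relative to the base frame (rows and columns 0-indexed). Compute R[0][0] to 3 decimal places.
End-effector x-axis (col 0 of R) = (1.0000,0.0000,-0.0000)
R[0][0] = 1.0000

1.000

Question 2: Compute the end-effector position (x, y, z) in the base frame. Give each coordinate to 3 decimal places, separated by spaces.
after link 1: o_1 = (2.0000, -3.4641, 1.0000)
after link 2: o_2 = (2.0000, 0.5359, 5.0000)
after link 3: o_3 = (0.2679, 1.5359, 6.0000)
after link 4: o_4 = (-1.9641, 1.6699, 6.0000)
after link 5: o_5 = (-2.4641, 2.5359, 6.0000)
after link 6: o_6 = (2.5359, 2.5359, 5.0000)

2.536 2.536 5.000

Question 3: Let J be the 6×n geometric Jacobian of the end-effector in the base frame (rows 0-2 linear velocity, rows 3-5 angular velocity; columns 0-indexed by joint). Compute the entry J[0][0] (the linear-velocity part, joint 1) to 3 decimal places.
-2.536

axis z_0 = ẑ; lever o_n−o_0 = (2.5359,2.5359,5.0000)
cross product → J_v[:, 0] = (-2.5359,2.5359,0.0000)
J_ω[:, 0] = z_0
entry J[0][0] = -2.5359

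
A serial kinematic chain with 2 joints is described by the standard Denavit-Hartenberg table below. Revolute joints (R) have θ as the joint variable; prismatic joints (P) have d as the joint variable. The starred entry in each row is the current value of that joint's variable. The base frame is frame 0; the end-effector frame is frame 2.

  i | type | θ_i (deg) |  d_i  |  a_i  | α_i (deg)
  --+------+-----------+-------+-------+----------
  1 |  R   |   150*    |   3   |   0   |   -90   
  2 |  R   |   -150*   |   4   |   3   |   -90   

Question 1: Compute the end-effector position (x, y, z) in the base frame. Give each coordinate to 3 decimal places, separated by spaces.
after link 1: o_1 = (0.0000, 0.0000, 3.0000)
after link 2: o_2 = (0.2500, -4.7631, 4.5000)

0.250 -4.763 4.500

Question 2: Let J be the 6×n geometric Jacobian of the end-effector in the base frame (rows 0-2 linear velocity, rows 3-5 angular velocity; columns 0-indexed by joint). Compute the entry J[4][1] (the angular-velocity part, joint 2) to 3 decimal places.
-0.866

axis z_1 = (-0.5000,-0.8660,0.0000); lever o_n−o_1 = (0.2500,-4.7631,1.5000)
cross product → J_v[:, 1] = (-1.2990,0.7500,2.5981)
J_ω[:, 1] = z_1
entry J[4][1] = -0.8660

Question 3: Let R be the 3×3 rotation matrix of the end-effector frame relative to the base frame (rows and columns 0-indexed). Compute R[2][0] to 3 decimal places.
0.500

End-effector x-axis (col 0 of R) = (0.7500,-0.4330,0.5000)
R[2][0] = 0.5000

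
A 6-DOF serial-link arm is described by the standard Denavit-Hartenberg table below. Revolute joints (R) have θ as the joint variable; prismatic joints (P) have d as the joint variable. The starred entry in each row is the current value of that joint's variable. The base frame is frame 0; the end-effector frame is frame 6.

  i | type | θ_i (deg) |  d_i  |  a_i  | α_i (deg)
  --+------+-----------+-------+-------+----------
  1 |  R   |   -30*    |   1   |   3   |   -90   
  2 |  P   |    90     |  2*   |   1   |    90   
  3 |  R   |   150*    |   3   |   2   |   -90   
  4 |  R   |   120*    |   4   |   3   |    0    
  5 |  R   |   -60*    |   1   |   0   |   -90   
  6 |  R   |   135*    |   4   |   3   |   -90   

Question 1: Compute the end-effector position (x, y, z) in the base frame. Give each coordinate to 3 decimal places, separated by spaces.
after link 1: o_1 = (2.5981, -1.5000, 1.0000)
after link 2: o_2 = (3.5981, 0.2321, 0.0000)
after link 3: o_3 = (6.6962, -0.4019, 1.7321)
after link 4: o_4 = (2.3391, -2.7524, 2.4330)
after link 5: o_5 = (1.9061, -3.5024, 2.9330)
after link 6: o_6 = (1.5524, -3.7893, -2.0462)

1.552 -3.789 -2.046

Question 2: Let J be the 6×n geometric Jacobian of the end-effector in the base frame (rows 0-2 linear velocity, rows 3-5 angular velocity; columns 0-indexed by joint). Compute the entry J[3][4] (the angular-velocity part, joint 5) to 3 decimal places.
axis z_4 = (-0.4330,-0.7500,0.5000); lever o_n−o_4 = (-0.7867,-1.0368,-4.4792)
cross product → J_v[:, 4] = (3.8778,-2.3329,-0.1411)
J_ω[:, 4] = z_4
entry J[3][4] = -0.4330

-0.433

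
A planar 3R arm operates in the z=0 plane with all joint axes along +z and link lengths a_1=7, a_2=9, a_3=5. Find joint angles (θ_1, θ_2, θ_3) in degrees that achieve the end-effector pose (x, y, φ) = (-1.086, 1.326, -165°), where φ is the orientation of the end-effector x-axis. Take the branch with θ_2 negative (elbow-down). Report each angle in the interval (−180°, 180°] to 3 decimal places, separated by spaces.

134.998 -150.001 -149.997

wrist centre = target − a_3·(cos φ, sin φ) = (3.7436, 2.6201)
cos θ_2 = (20.8797−7²−9²)/(2·7·9) = -0.8660; θ_2 = -150.0010° (elbow-down)
β = atan2(2.6201,3.7436) = 34.9874°; ψ = atan2(-4.4999,-0.7943) = -100.0107°
θ_1 = β − ψ = 134.9981°
θ_3 = φ − θ_1 − θ_2 = -149.9971° (wrapped to (-180°,180°])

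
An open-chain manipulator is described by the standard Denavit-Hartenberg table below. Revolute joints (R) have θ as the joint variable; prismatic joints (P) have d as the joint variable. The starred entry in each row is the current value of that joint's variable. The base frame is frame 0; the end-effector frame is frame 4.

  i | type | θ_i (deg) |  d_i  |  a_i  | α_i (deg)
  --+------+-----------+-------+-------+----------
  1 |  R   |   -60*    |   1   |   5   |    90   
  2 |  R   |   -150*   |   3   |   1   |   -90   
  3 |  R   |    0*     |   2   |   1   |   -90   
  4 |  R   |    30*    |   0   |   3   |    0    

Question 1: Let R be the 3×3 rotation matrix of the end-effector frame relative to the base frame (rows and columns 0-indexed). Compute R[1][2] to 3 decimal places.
End-effector z-axis (col 2 of R) = (0.8660,0.5000,-0.0000)
R[1][2] = 0.5000

0.500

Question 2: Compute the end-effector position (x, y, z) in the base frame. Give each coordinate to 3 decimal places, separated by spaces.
after link 1: o_1 = (2.5000, -4.3301, 1.0000)
after link 2: o_2 = (-0.5311, -5.0801, 0.5000)
after link 3: o_3 = (-0.4641, -5.1962, -1.7321)
after link 4: o_4 = (-1.9641, -2.5981, -1.7321)

-1.964 -2.598 -1.732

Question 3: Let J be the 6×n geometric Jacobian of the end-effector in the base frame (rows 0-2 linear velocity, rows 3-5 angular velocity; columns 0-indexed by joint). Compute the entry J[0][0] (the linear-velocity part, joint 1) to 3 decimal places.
axis z_0 = ẑ; lever o_n−o_0 = (-1.9641,-2.5981,-1.7321)
cross product → J_v[:, 0] = (2.5981,-1.9641,0.0000)
J_ω[:, 0] = z_0
entry J[0][0] = 2.5981

2.598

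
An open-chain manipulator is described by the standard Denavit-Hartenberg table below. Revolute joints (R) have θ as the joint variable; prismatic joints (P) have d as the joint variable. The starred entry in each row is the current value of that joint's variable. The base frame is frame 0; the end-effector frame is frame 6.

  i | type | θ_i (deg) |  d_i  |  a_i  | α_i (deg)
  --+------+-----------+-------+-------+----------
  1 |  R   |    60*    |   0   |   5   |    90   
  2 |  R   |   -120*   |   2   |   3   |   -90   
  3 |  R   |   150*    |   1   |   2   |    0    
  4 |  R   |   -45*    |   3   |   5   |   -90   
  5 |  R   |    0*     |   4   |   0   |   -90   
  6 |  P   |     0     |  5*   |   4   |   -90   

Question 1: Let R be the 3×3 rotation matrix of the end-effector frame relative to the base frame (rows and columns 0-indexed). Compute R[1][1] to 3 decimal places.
End-effector y-axis (col 1 of R) = (0.4330,0.7500,-0.5000)
R[1][1] = 0.7500

0.750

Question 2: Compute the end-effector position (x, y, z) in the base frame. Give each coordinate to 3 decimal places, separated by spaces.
-2.468 9.042 4.765

after link 1: o_1 = (2.5000, 4.3301, 0.0000)
after link 2: o_2 = (3.4821, 2.0311, -2.5981)
after link 3: o_3 = (3.4821, 4.0311, -1.5981)
after link 4: o_4 = (0.9220, 9.2563, -1.9774)
after link 5: o_5 = (2.7845, 10.4117, 1.3687)
after link 6: o_6 = (-2.4678, 9.0418, 4.7653)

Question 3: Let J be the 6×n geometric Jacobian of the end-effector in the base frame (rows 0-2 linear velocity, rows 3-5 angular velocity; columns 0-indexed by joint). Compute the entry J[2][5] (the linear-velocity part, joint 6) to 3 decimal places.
0.500

prismatic axis z_5 = (-0.4330,-0.7500,0.5000)
J_v[:, 5] = z_5; J_ω[:, 5] = (0,0,0)
entry J[2][5] = 0.5000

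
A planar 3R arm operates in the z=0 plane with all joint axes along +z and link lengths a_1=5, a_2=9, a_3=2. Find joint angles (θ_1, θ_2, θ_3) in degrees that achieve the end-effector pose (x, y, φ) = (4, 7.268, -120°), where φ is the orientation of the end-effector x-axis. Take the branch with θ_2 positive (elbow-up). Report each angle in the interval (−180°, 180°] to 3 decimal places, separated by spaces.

0.001 89.999 150.000

wrist centre = target − a_3·(cos φ, sin φ) = (5.0000, 9.0001)
cos θ_2 = (106.0009−5²−9²)/(2·5·9) = 0.0000; θ_2 = 89.9994° (elbow-up)
β = atan2(9.0001,5.0000) = 60.9455°; ψ = atan2(9.0000,5.0001) = 60.9450°
θ_1 = β − ψ = 0.0006°
θ_3 = φ − θ_1 − θ_2 = 150.0000° (wrapped to (-180°,180°])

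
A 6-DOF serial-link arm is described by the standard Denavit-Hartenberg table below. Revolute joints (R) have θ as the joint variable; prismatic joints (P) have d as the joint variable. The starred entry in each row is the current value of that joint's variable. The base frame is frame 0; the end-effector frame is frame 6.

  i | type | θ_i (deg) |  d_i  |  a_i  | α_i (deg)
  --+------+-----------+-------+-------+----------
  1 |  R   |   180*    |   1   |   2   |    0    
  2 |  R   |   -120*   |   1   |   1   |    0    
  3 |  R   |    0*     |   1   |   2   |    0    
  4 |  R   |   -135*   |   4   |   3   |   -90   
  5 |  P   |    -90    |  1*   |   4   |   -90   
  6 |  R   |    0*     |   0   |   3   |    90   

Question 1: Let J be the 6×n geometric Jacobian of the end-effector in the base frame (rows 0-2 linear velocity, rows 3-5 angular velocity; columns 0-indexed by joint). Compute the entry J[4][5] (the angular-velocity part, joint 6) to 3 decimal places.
axis z_5 = (0.2588,-0.9659,-0.0000); lever o_n−o_5 = (-0.0000,-0.0000,3.0000)
cross product → J_v[:, 5] = (-2.8978,-0.7765,-0.0000)
J_ω[:, 5] = z_5
entry J[4][5] = -0.9659

-0.966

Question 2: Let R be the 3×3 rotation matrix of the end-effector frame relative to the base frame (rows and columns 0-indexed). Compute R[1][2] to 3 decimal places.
End-effector z-axis (col 2 of R) = (0.9659,0.2588,0.0000)
R[1][2] = 0.2588

0.259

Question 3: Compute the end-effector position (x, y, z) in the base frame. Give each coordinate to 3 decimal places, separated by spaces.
after link 1: o_1 = (-2.0000, 0.0000, 1.0000)
after link 2: o_2 = (-1.5000, 0.8660, 2.0000)
after link 3: o_3 = (-0.5000, 2.5981, 3.0000)
after link 4: o_4 = (0.2765, -0.2997, 7.0000)
after link 5: o_5 = (1.2424, -0.0409, 11.0000)
after link 6: o_6 = (1.2424, -0.0409, 14.0000)

1.242 -0.041 14.000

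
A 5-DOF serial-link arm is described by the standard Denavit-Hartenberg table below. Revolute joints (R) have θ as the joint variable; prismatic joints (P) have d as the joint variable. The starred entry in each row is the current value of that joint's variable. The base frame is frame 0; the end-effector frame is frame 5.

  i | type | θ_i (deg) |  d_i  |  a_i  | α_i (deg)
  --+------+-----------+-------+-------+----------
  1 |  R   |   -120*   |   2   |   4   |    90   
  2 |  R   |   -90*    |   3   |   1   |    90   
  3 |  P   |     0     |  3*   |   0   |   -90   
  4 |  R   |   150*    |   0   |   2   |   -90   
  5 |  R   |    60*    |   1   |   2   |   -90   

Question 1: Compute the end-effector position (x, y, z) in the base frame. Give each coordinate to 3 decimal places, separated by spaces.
after link 1: o_1 = (-2.0000, -3.4641, 2.0000)
after link 2: o_2 = (-4.5981, -1.9641, 1.0000)
after link 3: o_3 = (-3.0981, 0.6340, 1.0000)
after link 4: o_4 = (-3.5981, -0.2321, 2.7321)
after link 5: o_5 = (-1.9151, -0.7811, 4.0981)

-1.915 -0.781 4.098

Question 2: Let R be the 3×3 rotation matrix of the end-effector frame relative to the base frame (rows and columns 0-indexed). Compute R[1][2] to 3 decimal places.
End-effector z-axis (col 2 of R) = (0.6495,0.1250,-0.7500)
R[1][2] = 0.1250

0.125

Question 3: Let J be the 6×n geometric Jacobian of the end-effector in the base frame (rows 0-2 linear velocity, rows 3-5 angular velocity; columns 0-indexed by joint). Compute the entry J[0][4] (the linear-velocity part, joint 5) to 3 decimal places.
1.299

axis z_4 = (0.4330,0.7500,0.5000); lever o_n−o_4 = (1.6830,-0.5490,1.3660)
cross product → J_v[:, 4] = (1.2990,0.2500,-1.5000)
J_ω[:, 4] = z_4
entry J[0][4] = 1.2990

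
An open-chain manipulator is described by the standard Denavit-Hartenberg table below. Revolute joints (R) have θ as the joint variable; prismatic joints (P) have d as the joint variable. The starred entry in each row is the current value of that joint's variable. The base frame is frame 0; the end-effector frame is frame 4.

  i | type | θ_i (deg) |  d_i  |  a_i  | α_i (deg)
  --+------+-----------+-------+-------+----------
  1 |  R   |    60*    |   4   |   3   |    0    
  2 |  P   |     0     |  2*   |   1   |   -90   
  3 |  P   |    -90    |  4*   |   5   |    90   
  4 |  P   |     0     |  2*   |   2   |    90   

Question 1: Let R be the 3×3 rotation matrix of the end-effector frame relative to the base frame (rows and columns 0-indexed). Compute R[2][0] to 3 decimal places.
End-effector x-axis (col 0 of R) = (0.0000,0.0000,1.0000)
R[2][0] = 1.0000

1.000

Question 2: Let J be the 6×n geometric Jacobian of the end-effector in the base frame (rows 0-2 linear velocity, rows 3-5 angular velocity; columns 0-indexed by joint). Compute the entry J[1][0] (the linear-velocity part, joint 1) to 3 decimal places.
-2.464

axis z_0 = ẑ; lever o_n−o_0 = (-2.4641,3.7321,13.0000)
cross product → J_v[:, 0] = (-3.7321,-2.4641,0.0000)
J_ω[:, 0] = z_0
entry J[1][0] = -2.4641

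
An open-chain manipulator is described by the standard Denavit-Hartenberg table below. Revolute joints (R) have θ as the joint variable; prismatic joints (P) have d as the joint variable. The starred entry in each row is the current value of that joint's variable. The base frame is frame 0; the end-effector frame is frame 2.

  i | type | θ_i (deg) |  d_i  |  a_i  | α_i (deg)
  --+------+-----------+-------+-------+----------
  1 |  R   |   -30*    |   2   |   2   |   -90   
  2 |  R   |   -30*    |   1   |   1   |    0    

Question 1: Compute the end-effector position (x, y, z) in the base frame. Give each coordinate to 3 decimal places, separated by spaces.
after link 1: o_1 = (1.7321, -1.0000, 2.0000)
after link 2: o_2 = (2.9821, -0.5670, 2.5000)

2.982 -0.567 2.500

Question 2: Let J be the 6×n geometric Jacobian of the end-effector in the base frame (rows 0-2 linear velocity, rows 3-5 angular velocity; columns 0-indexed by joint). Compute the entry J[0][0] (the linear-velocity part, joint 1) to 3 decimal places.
0.567

axis z_0 = ẑ; lever o_n−o_0 = (2.9821,-0.5670,2.5000)
cross product → J_v[:, 0] = (0.5670,2.9821,-0.0000)
J_ω[:, 0] = z_0
entry J[0][0] = 0.5670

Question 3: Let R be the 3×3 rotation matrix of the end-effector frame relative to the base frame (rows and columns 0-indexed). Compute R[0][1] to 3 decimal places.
0.433

End-effector y-axis (col 1 of R) = (0.4330,-0.2500,-0.8660)
R[0][1] = 0.4330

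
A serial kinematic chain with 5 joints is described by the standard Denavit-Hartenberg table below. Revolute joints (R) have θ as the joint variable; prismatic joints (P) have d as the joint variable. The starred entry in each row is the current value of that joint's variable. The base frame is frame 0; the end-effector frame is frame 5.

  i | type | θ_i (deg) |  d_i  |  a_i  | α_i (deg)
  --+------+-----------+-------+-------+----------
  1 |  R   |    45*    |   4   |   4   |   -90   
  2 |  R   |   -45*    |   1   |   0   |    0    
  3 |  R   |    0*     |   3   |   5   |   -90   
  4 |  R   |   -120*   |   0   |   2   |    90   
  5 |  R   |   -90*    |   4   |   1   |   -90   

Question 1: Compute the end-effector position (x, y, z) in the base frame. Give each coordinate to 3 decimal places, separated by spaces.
after link 1: o_1 = (2.8284, 2.8284, 4.0000)
after link 2: o_2 = (2.1213, 3.5355, 4.0000)
after link 3: o_3 = (2.5000, 8.1569, 7.5355)
after link 4: o_4 = (0.7753, 8.8816, 6.8284)
after link 5: o_5 = (-0.0426, 5.2353, 5.0860)

-0.043 5.235 5.086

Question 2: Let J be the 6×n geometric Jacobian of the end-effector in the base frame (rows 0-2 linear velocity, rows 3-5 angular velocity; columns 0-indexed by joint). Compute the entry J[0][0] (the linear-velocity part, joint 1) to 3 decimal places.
axis z_0 = ẑ; lever o_n−o_0 = (-0.0426,5.2353,5.0860)
cross product → J_v[:, 0] = (-5.2353,-0.0426,0.0000)
J_ω[:, 0] = z_0
entry J[0][0] = -5.2353

-5.235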